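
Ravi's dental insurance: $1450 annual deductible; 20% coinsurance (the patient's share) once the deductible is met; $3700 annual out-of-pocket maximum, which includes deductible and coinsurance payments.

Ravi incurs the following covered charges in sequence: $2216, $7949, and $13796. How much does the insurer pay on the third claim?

$13289

Claim 1 — $2216: $1450 finishes the deductible; $766 goes to coinsurance; 20% of $766 = $153.20. Patient owes $1603.20 (running OOP $1603.20). Plan pays $2216 − $1603.20 = $612.80.
Claim 2 — $7949: 20% coinsurance on $7949 = $1589.80. Cost to patient: $1589.80. OOP to date $3193. Plan pays $7949 − $1589.80 = $6359.20.
Claim 3 — $13796: deductible met; 20% of $13796 = $2759.20. Adding that to $3193 gives $5952.20, past the $3700 cap; patient pays only $3700 − $3193 = $507. Insurer: $13796 − $507 = $13289.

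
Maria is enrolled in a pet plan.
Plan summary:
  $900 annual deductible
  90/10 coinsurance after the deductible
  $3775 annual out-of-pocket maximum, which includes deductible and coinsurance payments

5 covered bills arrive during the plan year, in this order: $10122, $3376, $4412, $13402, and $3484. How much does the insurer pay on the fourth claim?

Claim 1 ($10122): deductible takes $900, $9222 remains; 10% of $9222 = $922.20. Cost to owner: $1822.20. OOP to date $1822.20. Plan pays $10122 − $1822.20 = $8299.80.
Claim 2 ($3376): 10% coinsurance on $3376 = $337.60. Owner pays $337.60; OOP now $2159.80. Plan pays $3376 − $337.60 = $3038.40.
Claim 3 ($4412): 10% coinsurance on $4412 = $441.20. Cost to owner: $441.20. OOP to date $2601. Insurer: $4412 − $441.20 = $3970.80.
Claim 4 ($13402): 10% coinsurance on $13402 = $1340.20. That would push OOP to $3941.20, over the $3775 cap, so owner pays $3775 − $2601 = $1174. Plan pays $13402 − $1174 = $12228.

$12228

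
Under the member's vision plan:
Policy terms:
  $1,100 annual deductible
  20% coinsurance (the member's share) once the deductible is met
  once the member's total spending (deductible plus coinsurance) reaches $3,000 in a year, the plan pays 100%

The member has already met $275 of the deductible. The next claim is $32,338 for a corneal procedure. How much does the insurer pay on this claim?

$29,613

Deductible still to meet: $1,100 − $275 = $825.
The remaining $31,513 (= $32,338 − $825) moves to coinsurance.
20% of $31,513 = $6,302.60 falls to the member.
So the member owes $825 + $6,302.60 = $7,127.60 before any cap.
Year-to-date out-of-pocket would reach $275 + $7,127.60 = $7,402.60, above the $3,000 maximum, so the member pays only $3,000 − $275 = $2,725.
The plan picks up $32,338 − $2,725 = $29,613.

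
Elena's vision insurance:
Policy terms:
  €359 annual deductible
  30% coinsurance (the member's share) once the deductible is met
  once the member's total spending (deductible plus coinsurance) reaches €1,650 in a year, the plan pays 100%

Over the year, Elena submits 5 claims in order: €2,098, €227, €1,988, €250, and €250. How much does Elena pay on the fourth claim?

Bill 1, €2,098: €359 finishes the deductible; €1,739 goes to coinsurance; member's 30% is €521.70. Member owes €880.70 (running OOP €880.70).
Bill 2, €227: deductible already satisfied, so member's share is 30% × €227 = €68.10. Member pays €68.10; OOP now €948.80.
Bill 3, €1,988: deductible already satisfied, so member's share is 30% × €1,988 = €596.40. Cost to member: €596.40. OOP to date €1,545.20.
Bill 4, €250: deductible already satisfied, so member's share is 30% × €250 = €75. Member owes €75 (running OOP €1,620.20).

€75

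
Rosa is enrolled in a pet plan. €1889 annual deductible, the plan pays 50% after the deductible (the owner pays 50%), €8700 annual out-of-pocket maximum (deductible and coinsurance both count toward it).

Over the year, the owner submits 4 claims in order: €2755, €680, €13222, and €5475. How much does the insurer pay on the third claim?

Bill 1, €2755: €1889 finishes the deductible; €866 goes to coinsurance; coinsurance €866 × 50% = €433. Owner owes €2322 (running OOP €2322). Plan pays €2755 − €2322 = €433.
Bill 2, €680: deductible already satisfied, so owner's share is 50% × €680 = €340. Owner owes €340 (running OOP €2662). Insurer: €680 − €340 = €340.
Bill 3, €13222: deductible met; 50% of €13222 = €6611. Adding that to €2662 gives €9273, past the €8700 cap; owner pays only €8700 − €2662 = €6038. Plan pays €13222 − €6038 = €7184.

€7184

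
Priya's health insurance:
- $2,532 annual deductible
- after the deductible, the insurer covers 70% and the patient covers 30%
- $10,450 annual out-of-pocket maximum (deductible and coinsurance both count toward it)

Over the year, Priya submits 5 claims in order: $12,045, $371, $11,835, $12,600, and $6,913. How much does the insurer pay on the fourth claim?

$11,197.70

Bill 1, $12,045: $2,532 finishes the deductible; $9,513 goes to coinsurance; 30% of $9,513 = $2,853.90. Patient owes $5,385.90 (running OOP $5,385.90). Plan pays $12,045 − $5,385.90 = $6,659.10.
Bill 2, $371: deductible already satisfied, so patient's share is 30% × $371 = $111.30. Cost to patient: $111.30. OOP to date $5,497.20. Insurer: $371 − $111.30 = $259.70.
Bill 3, $11,835: deductible already satisfied, so patient's share is 30% × $11,835 = $3,550.50. Cost to patient: $3,550.50. OOP to date $9,047.70. Insurer: $11,835 − $3,550.50 = $8,284.50.
Bill 4, $12,600: deductible met; 30% of $12,600 = $3,780. That would push OOP to $12,827.70, over the $10,450 cap, so patient pays $10,450 − $9,047.70 = $1,402.30. Plan pays $12,600 − $1,402.30 = $11,197.70.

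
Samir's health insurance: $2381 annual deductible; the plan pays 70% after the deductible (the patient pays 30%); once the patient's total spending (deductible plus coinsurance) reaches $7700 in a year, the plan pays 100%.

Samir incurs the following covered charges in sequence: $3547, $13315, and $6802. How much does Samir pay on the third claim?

$974.70

Bill 1, $3547: $2381 to deductible, leaving $1166; 30% of $1166 = $349.80. Cost to patient: $2730.80. OOP to date $2730.80.
Bill 2, $13315: deductible already satisfied, so patient's share is 30% × $13315 = $3994.50. Patient owes $3994.50 (running OOP $6725.30).
Bill 3, $6802: 30% coinsurance on $6802 = $2040.60. OOP would hit $8765.90 > $7700, so the cap limits the patient to $7700 − $6725.30 = $974.70.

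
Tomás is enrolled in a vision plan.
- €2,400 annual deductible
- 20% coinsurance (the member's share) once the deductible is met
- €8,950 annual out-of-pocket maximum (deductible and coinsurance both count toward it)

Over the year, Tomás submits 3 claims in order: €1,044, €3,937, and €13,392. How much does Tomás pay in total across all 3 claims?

€5,594.60

Claim 1 — €1,044: fully absorbed by the deductible. Cost to member: €1,044. OOP to date €1,044.
Claim 2 — €3,937: €1,356 finishes the deductible; €2,581 goes to coinsurance; 20% of €2,581 = €516.20. Member owes €1,872.20 (running OOP €2,916.20).
Claim 3 — €13,392: deductible already satisfied, so member's share is 20% × €13,392 = €2,678.40. Cost to member: €2,678.40. OOP to date €5,594.60.
Summing the member's payments: €1,044 + €1,872.20 + €2,678.40 = €5,594.60.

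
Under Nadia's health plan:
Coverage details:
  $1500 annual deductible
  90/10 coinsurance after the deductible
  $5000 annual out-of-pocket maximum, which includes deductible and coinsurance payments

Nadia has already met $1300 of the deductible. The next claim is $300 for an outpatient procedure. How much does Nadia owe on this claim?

Deductible still to meet: $1500 − $1300 = $200.
After the $200 deductible portion, $300 − $200 = $100 is subject to coinsurance.
10% of $100 = $10 falls to the patient.
Patient responsibility before any cap: $200 + $10 = $210.
Cumulative spending $1300 + $210 = $1510 stays under the $5000 maximum.

$210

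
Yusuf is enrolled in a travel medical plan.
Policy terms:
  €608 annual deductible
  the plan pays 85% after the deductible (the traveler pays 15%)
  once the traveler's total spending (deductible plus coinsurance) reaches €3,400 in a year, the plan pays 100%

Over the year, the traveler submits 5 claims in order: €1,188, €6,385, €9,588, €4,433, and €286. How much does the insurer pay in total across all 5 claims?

€18,480

Claim 1 — €1,188: €608 to deductible, leaving €580; 15% of €580 = €87. Traveler pays €695; OOP now €695. Plan pays €1,188 − €695 = €493.
Claim 2 — €6,385: 15% coinsurance on €6,385 = €957.75. Traveler owes €957.75 (running OOP €1,652.75). Plan pays €6,385 − €957.75 = €5,427.25.
Claim 3 — €9,588: deductible met; 15% of €9,588 = €1,438.20. Traveler pays €1,438.20; OOP now €3,090.95. Plan pays €9,588 − €1,438.20 = €8,149.80.
Claim 4 — €4,433: 15% coinsurance on €4,433 = €664.95. Adding that to €3,090.95 gives €3,755.90, past the €3,400 cap; traveler pays only €3,400 − €3,090.95 = €309.05. Insurer: €4,433 − €309.05 = €4,123.95.
Claim 5 — €286: deductible already satisfied, so traveler's share is 15% × €286 = €42.90. That would push OOP to €3,442.90, over the €3,400 cap, so traveler pays €3,400 − €3,400 = €0. Insurer: €286 − €0 = €286.
Insurer total = bills − traveler's total = €21,880 − €3,400 = €18,480.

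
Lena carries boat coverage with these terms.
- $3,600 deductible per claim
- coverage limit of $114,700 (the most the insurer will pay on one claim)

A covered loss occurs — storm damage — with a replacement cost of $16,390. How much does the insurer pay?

$12,790

Less the $3,600 deductible: $16,390 − $3,600 = $12,790.
$12,790 ≤ $114,700, so the limit doesn't bind; insurer pays $12,790.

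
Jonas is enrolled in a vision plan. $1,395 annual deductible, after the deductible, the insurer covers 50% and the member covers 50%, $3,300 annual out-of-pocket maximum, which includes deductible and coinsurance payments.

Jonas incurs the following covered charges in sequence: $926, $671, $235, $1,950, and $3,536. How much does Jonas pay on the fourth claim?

$975

Claim 1 ($926): all of it applies to the deductible. Member owes $926 (running OOP $926).
Claim 2 ($671): $469 finishes the deductible; $202 goes to coinsurance; member's 50% is $101. Member pays $570; OOP now $1,496.
Claim 3 ($235): deductible met; 50% of $235 = $117.50. Member owes $117.50 (running OOP $1,613.50).
Claim 4 ($1,950): 50% coinsurance on $1,950 = $975. Cost to member: $975. OOP to date $2,588.50.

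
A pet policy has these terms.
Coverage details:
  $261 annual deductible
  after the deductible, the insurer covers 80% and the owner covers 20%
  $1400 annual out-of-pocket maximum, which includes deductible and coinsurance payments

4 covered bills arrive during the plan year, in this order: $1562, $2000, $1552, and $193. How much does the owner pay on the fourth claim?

Claim 1 ($1562): $261 finishes the deductible; $1301 goes to coinsurance; coinsurance $1301 × 20% = $260.20. Cost to owner: $521.20. OOP to date $521.20.
Claim 2 ($2000): deductible met; 20% of $2000 = $400. Owner owes $400 (running OOP $921.20).
Claim 3 ($1552): 20% coinsurance on $1552 = $310.40. Owner owes $310.40 (running OOP $1231.60).
Claim 4 ($193): deductible already satisfied, so owner's share is 20% × $193 = $38.60. Owner pays $38.60; OOP now $1270.20.

$38.60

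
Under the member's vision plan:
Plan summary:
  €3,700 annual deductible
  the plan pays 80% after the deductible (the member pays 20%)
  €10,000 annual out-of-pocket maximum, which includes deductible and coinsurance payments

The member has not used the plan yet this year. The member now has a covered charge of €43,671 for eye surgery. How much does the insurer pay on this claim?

€33,671

Deductible not yet touched, so the first €3,700 of the bill goes to the deductible.
That leaves €43,671 − €3,700 = €39,971 for coinsurance.
Member's 20% share of €39,971 is €7,994.20.
That puts the member's cost at €3,700 + €7,994.20 = €11,694.20 before any cap.
Year-to-date out-of-pocket would reach €0 + €11,694.20 = €11,694.20, above the €10,000 maximum, so the member pays only €10,000 − €0 = €10,000.
Insurer pays the balance: €43,671 − €10,000 = €33,671.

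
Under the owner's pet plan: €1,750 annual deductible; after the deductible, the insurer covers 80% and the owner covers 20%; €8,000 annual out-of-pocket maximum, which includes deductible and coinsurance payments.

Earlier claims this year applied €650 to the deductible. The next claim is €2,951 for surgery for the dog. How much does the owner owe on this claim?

€1,470.20

Remaining deductible: €1,750 − €650 = €1,100.
That leaves €2,951 − €1,100 = €1,851 for coinsurance.
20% of €1,851 = €370.20 falls to the owner.
So the owner owes €1,100 + €370.20 = €1,470.20 before any cap.
Cumulative spending €650 + €1,470.20 = €2,120.20 stays under the €8,000 maximum.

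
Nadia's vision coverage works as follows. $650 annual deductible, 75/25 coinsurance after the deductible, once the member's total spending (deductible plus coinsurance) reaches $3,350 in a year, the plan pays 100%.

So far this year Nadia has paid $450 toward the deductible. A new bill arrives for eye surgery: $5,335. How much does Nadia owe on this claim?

Deductible still to meet: $650 − $450 = $200.
After the $200 deductible portion, $5,335 − $200 = $5,135 is subject to coinsurance.
Coinsurance: $5,135 × 25% = $1,283.75.
Member responsibility before any cap: $200 + $1,283.75 = $1,483.75.
Cumulative spending $450 + $1,483.75 = $1,933.75 stays under the $3,350 maximum.

$1,483.75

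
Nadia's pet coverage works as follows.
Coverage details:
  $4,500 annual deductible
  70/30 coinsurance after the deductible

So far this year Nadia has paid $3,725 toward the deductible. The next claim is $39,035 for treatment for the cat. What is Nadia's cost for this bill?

$12,253

$3,725 of the $4,500 deductible is already met, leaving $775.
The remaining $38,260 (= $39,035 − $775) moves to coinsurance.
Owner's 30% share of $38,260 is $11,478.
Owner responsibility: $775 + $11,478 = $12,253.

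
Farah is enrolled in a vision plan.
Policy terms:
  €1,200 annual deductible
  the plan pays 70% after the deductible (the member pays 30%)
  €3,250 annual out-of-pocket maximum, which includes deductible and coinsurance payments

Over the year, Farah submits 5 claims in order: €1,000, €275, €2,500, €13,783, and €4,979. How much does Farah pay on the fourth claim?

€1,277.50

#1 (€1,000): fully absorbed by the deductible. Member pays €1,000; OOP now €1,000.
#2 (€275): deductible takes €200, €75 remains; coinsurance €75 × 30% = €22.50. Cost to member: €222.50. OOP to date €1,222.50.
#3 (€2,500): 30% coinsurance on €2,500 = €750. Cost to member: €750. OOP to date €1,972.50.
#4 (€13,783): 30% coinsurance on €13,783 = €4,134.90. OOP would hit €6,107.40 > €3,250, so the cap limits the member to €3,250 − €1,972.50 = €1,277.50.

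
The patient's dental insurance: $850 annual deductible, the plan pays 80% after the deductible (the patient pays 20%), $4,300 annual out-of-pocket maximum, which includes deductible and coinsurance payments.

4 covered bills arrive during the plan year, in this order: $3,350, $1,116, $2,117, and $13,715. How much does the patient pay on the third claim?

$423.40

Claim 1 — $3,350: $850 finishes the deductible; $2,500 goes to coinsurance; patient's 20% is $500. Patient owes $1,350 (running OOP $1,350).
Claim 2 — $1,116: 20% coinsurance on $1,116 = $223.20. Patient owes $223.20 (running OOP $1,573.20).
Claim 3 — $2,117: deductible already satisfied, so patient's share is 20% × $2,117 = $423.40. Cost to patient: $423.40. OOP to date $1,996.60.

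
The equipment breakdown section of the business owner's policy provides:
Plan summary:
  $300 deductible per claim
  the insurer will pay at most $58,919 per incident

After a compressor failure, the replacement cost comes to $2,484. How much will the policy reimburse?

$2,184

Less the $300 deductible: $2,484 − $300 = $2,184.
$2,184 ≤ $58,919, so the limit doesn't bind; insurer pays $2,184.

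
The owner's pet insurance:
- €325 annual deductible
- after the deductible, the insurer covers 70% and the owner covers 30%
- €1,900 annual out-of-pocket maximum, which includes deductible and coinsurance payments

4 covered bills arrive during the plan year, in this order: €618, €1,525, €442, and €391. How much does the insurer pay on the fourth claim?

Claim 1 (€618): €325 finishes the deductible; €293 goes to coinsurance; coinsurance €293 × 30% = €87.90. Owner owes €412.90 (running OOP €412.90). Plan pays €618 − €412.90 = €205.10.
Claim 2 (€1,525): 30% coinsurance on €1,525 = €457.50. Owner owes €457.50 (running OOP €870.40). Insurer: €1,525 − €457.50 = €1,067.50.
Claim 3 (€442): deductible already satisfied, so owner's share is 30% × €442 = €132.60. Owner owes €132.60 (running OOP €1,003). Plan pays €442 − €132.60 = €309.40.
Claim 4 (€391): 30% coinsurance on €391 = €117.30. Owner pays €117.30; OOP now €1,120.30. Insurer: €391 − €117.30 = €273.70.

€273.70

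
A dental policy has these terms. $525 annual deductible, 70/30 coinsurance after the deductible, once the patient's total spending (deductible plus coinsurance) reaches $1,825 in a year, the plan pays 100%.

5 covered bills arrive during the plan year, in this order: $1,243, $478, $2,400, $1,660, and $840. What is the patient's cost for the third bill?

Bill 1, $1,243: deductible takes $525, $718 remains; coinsurance $718 × 30% = $215.40. Patient owes $740.40 (running OOP $740.40).
Bill 2, $478: deductible already satisfied, so patient's share is 30% × $478 = $143.40. Patient pays $143.40; OOP now $883.80.
Bill 3, $2,400: 30% coinsurance on $2,400 = $720. Patient owes $720 (running OOP $1,603.80).

$720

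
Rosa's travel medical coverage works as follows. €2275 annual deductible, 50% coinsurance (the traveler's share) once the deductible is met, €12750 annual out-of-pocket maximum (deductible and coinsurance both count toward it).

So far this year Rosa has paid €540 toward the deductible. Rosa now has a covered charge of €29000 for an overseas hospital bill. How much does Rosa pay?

Remaining deductible: €2275 − €540 = €1735.
The remaining €27265 (= €29000 − €1735) moves to coinsurance.
Coinsurance: €27265 × 50% = €13632.50.
That puts the traveler's cost at €1735 + €13632.50 = €15367.50 before any cap.
Year-to-date out-of-pocket would reach €540 + €15367.50 = €15907.50, above the €12750 maximum, so the traveler pays only €12750 − €540 = €12210.

€12210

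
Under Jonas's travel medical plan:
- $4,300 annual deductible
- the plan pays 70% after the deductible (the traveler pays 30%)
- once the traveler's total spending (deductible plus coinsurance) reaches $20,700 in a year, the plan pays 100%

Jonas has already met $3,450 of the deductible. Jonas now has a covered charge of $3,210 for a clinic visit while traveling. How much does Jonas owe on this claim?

Remaining deductible: $4,300 − $3,450 = $850.
After the $850 deductible portion, $3,210 − $850 = $2,360 is subject to coinsurance.
30% of $2,360 = $708 falls to the traveler.
So the traveler owes $850 + $708 = $1,558 before any cap.
Total out-of-pocket so far would be $3,450 + $1,558 = $5,008, below the $20,700 cap — no reduction.

$1,558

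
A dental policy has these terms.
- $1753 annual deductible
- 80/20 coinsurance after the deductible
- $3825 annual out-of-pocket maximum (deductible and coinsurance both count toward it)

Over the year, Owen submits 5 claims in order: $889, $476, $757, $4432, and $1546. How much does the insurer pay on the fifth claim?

#1 ($889): all of it applies to the deductible. Patient pays $889; OOP now $889. Plan pays $889 − $889 = $0.
#2 ($476): entire amount goes to the deductible. Cost to patient: $476. OOP to date $1365. Insurer: $476 − $476 = $0.
#3 ($757): deductible takes $388, $369 remains; 20% of $369 = $73.80. Cost to patient: $461.80. OOP to date $1826.80. Plan pays $757 − $461.80 = $295.20.
#4 ($4432): deductible met; 20% of $4432 = $886.40. Patient pays $886.40; OOP now $2713.20. Plan pays $4432 − $886.40 = $3545.60.
#5 ($1546): deductible already satisfied, so patient's share is 20% × $1546 = $309.20. Patient pays $309.20; OOP now $3022.40. Insurer: $1546 − $309.20 = $1236.80.

$1236.80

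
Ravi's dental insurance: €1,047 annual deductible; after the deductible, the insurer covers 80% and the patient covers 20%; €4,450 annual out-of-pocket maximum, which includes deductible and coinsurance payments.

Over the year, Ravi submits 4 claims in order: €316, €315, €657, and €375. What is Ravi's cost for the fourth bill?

€75

#1 (€316): entire amount goes to the deductible. Cost to patient: €316. OOP to date €316.
#2 (€315): fully absorbed by the deductible. Patient pays €315; OOP now €631.
#3 (€657): deductible takes €416, €241 remains; coinsurance €241 × 20% = €48.20. Cost to patient: €464.20. OOP to date €1,095.20.
#4 (€375): deductible already satisfied, so patient's share is 20% × €375 = €75. Cost to patient: €75. OOP to date €1,170.20.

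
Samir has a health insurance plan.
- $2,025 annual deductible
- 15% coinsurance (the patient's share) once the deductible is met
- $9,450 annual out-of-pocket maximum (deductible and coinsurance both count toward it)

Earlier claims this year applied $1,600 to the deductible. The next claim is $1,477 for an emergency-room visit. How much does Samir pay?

$582.80

$1,600 of the $2,025 deductible is already met, leaving $425.
The remaining $1,052 (= $1,477 − $425) moves to coinsurance.
Patient's 15% share of $1,052 is $157.80.
That puts the patient's cost at $425 + $157.80 = $582.80 before any cap.
Total out-of-pocket so far would be $1,600 + $582.80 = $2,182.80, below the $9,450 cap — no reduction.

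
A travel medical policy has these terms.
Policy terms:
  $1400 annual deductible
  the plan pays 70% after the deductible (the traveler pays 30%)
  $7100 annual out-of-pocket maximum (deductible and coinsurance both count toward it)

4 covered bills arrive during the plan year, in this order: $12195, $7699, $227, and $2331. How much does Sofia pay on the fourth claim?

Claim 1 ($12195): $1400 to deductible, leaving $10795; traveler's 30% is $3238.50. Traveler owes $4638.50 (running OOP $4638.50).
Claim 2 ($7699): deductible already satisfied, so traveler's share is 30% × $7699 = $2309.70. Traveler pays $2309.70; OOP now $6948.20.
Claim 3 ($227): deductible met; 30% of $227 = $68.10. Traveler owes $68.10 (running OOP $7016.30).
Claim 4 ($2331): 30% coinsurance on $2331 = $699.30. OOP would hit $7715.60 > $7100, so the cap limits the traveler to $7100 − $7016.30 = $83.70.

$83.70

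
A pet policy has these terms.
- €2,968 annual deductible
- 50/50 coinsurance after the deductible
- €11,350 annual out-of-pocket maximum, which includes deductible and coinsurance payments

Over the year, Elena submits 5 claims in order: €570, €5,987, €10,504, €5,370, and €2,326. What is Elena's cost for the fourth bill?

Bill 1, €570: entire amount goes to the deductible. Owner owes €570 (running OOP €570).
Bill 2, €5,987: €2,398 to deductible, leaving €3,589; 50% of €3,589 = €1,794.50. Owner pays €4,192.50; OOP now €4,762.50.
Bill 3, €10,504: deductible met; 50% of €10,504 = €5,252. Owner owes €5,252 (running OOP €10,014.50).
Bill 4, €5,370: deductible met; 50% of €5,370 = €2,685. That would push OOP to €12,699.50, over the €11,350 cap, so owner pays €11,350 − €10,014.50 = €1,335.50.

€1,335.50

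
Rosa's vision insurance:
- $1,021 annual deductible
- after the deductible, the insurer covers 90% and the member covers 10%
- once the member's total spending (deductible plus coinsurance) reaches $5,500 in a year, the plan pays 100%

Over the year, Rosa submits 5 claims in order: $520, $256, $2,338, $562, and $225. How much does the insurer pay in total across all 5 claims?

#1 ($520): fully absorbed by the deductible. Member pays $520; OOP now $520. Plan pays $520 − $520 = $0.
#2 ($256): fully absorbed by the deductible. Member pays $256; OOP now $776. Insurer: $256 − $256 = $0.
#3 ($2,338): deductible takes $245, $2,093 remains; member's 10% is $209.30. Cost to member: $454.30. OOP to date $1,230.30. Insurer: $2,338 − $454.30 = $1,883.70.
#4 ($562): deductible already satisfied, so member's share is 10% × $562 = $56.20. Member pays $56.20; OOP now $1,286.50. Insurer: $562 − $56.20 = $505.80.
#5 ($225): deductible already satisfied, so member's share is 10% × $225 = $22.50. Member pays $22.50; OOP now $1,309. Plan pays $225 − $22.50 = $202.50.
Insurer total = bills − member's total = $3,901 − $1,309 = $2,592.

$2,592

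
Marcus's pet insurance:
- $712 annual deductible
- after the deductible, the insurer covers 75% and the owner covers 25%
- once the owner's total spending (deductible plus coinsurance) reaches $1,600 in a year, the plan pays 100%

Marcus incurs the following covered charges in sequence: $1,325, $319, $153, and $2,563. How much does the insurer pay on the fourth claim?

Claim 1 ($1,325): $712 finishes the deductible; $613 goes to coinsurance; 25% of $613 = $153.25. Cost to owner: $865.25. OOP to date $865.25. Plan pays $1,325 − $865.25 = $459.75.
Claim 2 ($319): 25% coinsurance on $319 = $79.75. Cost to owner: $79.75. OOP to date $945. Insurer: $319 − $79.75 = $239.25.
Claim 3 ($153): deductible met; 25% of $153 = $38.25. Owner owes $38.25 (running OOP $983.25). Insurer: $153 − $38.25 = $114.75.
Claim 4 ($2,563): deductible met; 25% of $2,563 = $640.75. Adding that to $983.25 gives $1,624, past the $1,600 cap; owner pays only $1,600 − $983.25 = $616.75. Plan pays $2,563 − $616.75 = $1,946.25.

$1,946.25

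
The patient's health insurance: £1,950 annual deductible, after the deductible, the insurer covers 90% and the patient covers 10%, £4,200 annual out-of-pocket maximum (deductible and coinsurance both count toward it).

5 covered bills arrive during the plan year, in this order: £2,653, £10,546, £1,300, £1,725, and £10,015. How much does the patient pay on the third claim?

£130

Claim 1 — £2,653: £1,950 to deductible, leaving £703; coinsurance £703 × 10% = £70.30. Patient pays £2,020.30; OOP now £2,020.30.
Claim 2 — £10,546: deductible already satisfied, so patient's share is 10% × £10,546 = £1,054.60. Patient pays £1,054.60; OOP now £3,074.90.
Claim 3 — £1,300: deductible already satisfied, so patient's share is 10% × £1,300 = £130. Patient owes £130 (running OOP £3,204.90).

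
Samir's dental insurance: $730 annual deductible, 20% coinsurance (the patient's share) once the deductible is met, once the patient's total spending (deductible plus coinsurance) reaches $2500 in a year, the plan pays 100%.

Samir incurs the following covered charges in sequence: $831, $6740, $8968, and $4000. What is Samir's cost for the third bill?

$401.80

#1 ($831): deductible takes $730, $101 remains; patient's 20% is $20.20. Patient pays $750.20; OOP now $750.20.
#2 ($6740): deductible met; 20% of $6740 = $1348. Cost to patient: $1348. OOP to date $2098.20.
#3 ($8968): 20% coinsurance on $8968 = $1793.60. That would push OOP to $3891.80, over the $2500 cap, so patient pays $2500 − $2098.20 = $401.80.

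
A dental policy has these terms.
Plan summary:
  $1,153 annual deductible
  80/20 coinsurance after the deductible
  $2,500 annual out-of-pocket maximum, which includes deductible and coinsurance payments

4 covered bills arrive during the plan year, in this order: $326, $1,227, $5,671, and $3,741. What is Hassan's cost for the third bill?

$1,134.20

Claim 1 — $326: all of it applies to the deductible. Patient owes $326 (running OOP $326).
Claim 2 — $1,227: $827 finishes the deductible; $400 goes to coinsurance; 20% of $400 = $80. Cost to patient: $907. OOP to date $1,233.
Claim 3 — $5,671: 20% coinsurance on $5,671 = $1,134.20. Patient owes $1,134.20 (running OOP $2,367.20).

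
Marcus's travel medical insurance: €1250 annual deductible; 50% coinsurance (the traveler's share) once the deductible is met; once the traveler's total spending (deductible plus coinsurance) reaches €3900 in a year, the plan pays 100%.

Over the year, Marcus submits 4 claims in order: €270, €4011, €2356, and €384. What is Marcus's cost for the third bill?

Claim 1 (€270): fully absorbed by the deductible. Cost to traveler: €270. OOP to date €270.
Claim 2 (€4011): deductible takes €980, €3031 remains; coinsurance €3031 × 50% = €1515.50. Traveler pays €2495.50; OOP now €2765.50.
Claim 3 (€2356): deductible met; 50% of €2356 = €1178. OOP would hit €3943.50 > €3900, so the cap limits the traveler to €3900 − €2765.50 = €1134.50.

€1134.50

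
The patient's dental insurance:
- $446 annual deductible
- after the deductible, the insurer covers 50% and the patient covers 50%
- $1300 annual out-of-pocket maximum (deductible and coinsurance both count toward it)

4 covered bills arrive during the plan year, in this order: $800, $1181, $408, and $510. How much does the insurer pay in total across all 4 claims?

Bill 1, $800: $446 to deductible, leaving $354; 50% of $354 = $177. Cost to patient: $623. OOP to date $623. Insurer: $800 − $623 = $177.
Bill 2, $1181: deductible already satisfied, so patient's share is 50% × $1181 = $590.50. Patient owes $590.50 (running OOP $1213.50). Plan pays $1181 − $590.50 = $590.50.
Bill 3, $408: deductible already satisfied, so patient's share is 50% × $408 = $204. Adding that to $1213.50 gives $1417.50, past the $1300 cap; patient pays only $1300 − $1213.50 = $86.50. Insurer: $408 − $86.50 = $321.50.
Bill 4, $510: 50% coinsurance on $510 = $255. OOP would hit $1555 > $1300, so the cap limits the patient to $1300 − $1300 = $0. Plan pays $510 − $0 = $510.
Insurer total = bills − patient's total = $2899 − $1300 = $1599.

$1599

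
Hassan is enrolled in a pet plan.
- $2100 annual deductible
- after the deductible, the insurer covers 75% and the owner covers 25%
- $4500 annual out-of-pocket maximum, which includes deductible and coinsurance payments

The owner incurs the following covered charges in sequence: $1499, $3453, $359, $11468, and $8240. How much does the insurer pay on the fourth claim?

Bill 1, $1499: all of it applies to the deductible. Cost to owner: $1499. OOP to date $1499. Plan pays $1499 − $1499 = $0.
Bill 2, $3453: $601 to deductible, leaving $2852; 25% of $2852 = $713. Owner pays $1314; OOP now $2813. Plan pays $3453 − $1314 = $2139.
Bill 3, $359: deductible met; 25% of $359 = $89.75. Cost to owner: $89.75. OOP to date $2902.75. Plan pays $359 − $89.75 = $269.25.
Bill 4, $11468: deductible already satisfied, so owner's share is 25% × $11468 = $2867. Adding that to $2902.75 gives $5769.75, past the $4500 cap; owner pays only $4500 − $2902.75 = $1597.25. Insurer: $11468 − $1597.25 = $9870.75.

$9870.75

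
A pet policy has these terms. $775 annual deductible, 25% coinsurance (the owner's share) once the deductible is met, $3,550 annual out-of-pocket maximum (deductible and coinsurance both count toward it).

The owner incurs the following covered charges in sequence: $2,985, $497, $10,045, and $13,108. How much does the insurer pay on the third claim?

$7,946.75

Bill 1, $2,985: $775 to deductible, leaving $2,210; owner's 25% is $552.50. Cost to owner: $1,327.50. OOP to date $1,327.50. Insurer: $2,985 − $1,327.50 = $1,657.50.
Bill 2, $497: deductible already satisfied, so owner's share is 25% × $497 = $124.25. Cost to owner: $124.25. OOP to date $1,451.75. Insurer: $497 − $124.25 = $372.75.
Bill 3, $10,045: deductible already satisfied, so owner's share is 25% × $10,045 = $2,511.25. OOP would hit $3,963 > $3,550, so the cap limits the owner to $3,550 − $1,451.75 = $2,098.25. Insurer: $10,045 − $2,098.25 = $7,946.75.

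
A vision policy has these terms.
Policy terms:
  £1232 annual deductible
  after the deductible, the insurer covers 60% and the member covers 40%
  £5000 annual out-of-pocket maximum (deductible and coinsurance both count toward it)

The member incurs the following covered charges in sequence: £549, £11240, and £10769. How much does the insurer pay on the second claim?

£6789

Claim 1 — £549: entire amount goes to the deductible. Member pays £549; OOP now £549. Insurer: £549 − £549 = £0.
Claim 2 — £11240: £683 to deductible, leaving £10557; 40% of £10557 = £4222.80. Deductible plus coinsurance: £683 + £4222.80 = £4905.80. That would push OOP to £5454.80, over the £5000 cap, so member pays £5000 − £549 = £4451. Insurer: £11240 − £4451 = £6789.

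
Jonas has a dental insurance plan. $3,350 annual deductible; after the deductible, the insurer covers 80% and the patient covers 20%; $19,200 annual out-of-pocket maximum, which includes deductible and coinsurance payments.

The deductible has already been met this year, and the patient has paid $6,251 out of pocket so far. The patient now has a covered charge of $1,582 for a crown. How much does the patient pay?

With the deductible met, the entire $1,582 is subject to coinsurance.
Patient's 20% share of $1,582 is $316.40.
Year-to-date out-of-pocket becomes $6,251 + $316.40 = $6,567.40, still under the $19,200 maximum, so no cap applies.

$316.40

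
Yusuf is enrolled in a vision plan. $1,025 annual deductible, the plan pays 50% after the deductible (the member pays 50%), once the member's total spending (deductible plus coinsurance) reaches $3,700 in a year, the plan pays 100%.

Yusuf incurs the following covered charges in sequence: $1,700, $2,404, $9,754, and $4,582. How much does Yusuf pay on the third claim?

Claim 1 ($1,700): $1,025 finishes the deductible; $675 goes to coinsurance; 50% of $675 = $337.50. Member pays $1,362.50; OOP now $1,362.50.
Claim 2 ($2,404): 50% coinsurance on $2,404 = $1,202. Member owes $1,202 (running OOP $2,564.50).
Claim 3 ($9,754): deductible met; 50% of $9,754 = $4,877. That would push OOP to $7,441.50, over the $3,700 cap, so member pays $3,700 − $2,564.50 = $1,135.50.

$1,135.50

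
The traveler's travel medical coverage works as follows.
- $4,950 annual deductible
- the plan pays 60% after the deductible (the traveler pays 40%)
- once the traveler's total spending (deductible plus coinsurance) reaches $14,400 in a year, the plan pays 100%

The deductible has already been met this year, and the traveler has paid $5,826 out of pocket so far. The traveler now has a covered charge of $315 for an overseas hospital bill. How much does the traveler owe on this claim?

$126

The deductible is already satisfied, so the full bill goes to coinsurance.
40% of $315 = $126 falls to the traveler.
Cumulative spending $5,826 + $126 = $5,952 stays under the $14,400 maximum.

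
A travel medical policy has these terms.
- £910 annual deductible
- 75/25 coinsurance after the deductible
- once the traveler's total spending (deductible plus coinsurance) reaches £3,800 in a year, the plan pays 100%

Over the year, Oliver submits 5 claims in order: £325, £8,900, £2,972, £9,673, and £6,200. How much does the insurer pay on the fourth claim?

Claim 1 (£325): all of it applies to the deductible. Traveler owes £325 (running OOP £325). Insurer: £325 − £325 = £0.
Claim 2 (£8,900): £585 finishes the deductible; £8,315 goes to coinsurance; 25% of £8,315 = £2,078.75. Traveler pays £2,663.75; OOP now £2,988.75. Insurer: £8,900 − £2,663.75 = £6,236.25.
Claim 3 (£2,972): 25% coinsurance on £2,972 = £743. Traveler pays £743; OOP now £3,731.75. Plan pays £2,972 − £743 = £2,229.
Claim 4 (£9,673): deductible met; 25% of £9,673 = £2,418.25. OOP would hit £6,150 > £3,800, so the cap limits the traveler to £3,800 − £3,731.75 = £68.25. Plan pays £9,673 − £68.25 = £9,604.75.

£9,604.75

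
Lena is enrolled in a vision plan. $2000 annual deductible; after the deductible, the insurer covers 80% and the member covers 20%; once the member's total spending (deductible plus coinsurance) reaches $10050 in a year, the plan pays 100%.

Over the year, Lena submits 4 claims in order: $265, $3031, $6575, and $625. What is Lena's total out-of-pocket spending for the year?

Claim 1 — $265: fully absorbed by the deductible. Member pays $265; OOP now $265.
Claim 2 — $3031: $1735 finishes the deductible; $1296 goes to coinsurance; member's 20% is $259.20. Member pays $1994.20; OOP now $2259.20.
Claim 3 — $6575: deductible met; 20% of $6575 = $1315. Cost to member: $1315. OOP to date $3574.20.
Claim 4 — $625: deductible met; 20% of $625 = $125. Member owes $125 (running OOP $3699.20).
Total paid by the member: $265 + $1994.20 + $1315 + $125 = $3699.20.

$3699.20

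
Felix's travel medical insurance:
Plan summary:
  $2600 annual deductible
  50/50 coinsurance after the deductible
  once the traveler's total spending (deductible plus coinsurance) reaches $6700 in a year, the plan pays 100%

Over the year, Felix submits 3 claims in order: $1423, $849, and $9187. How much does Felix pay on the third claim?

Bill 1, $1423: fully absorbed by the deductible. Traveler pays $1423; OOP now $1423.
Bill 2, $849: fully absorbed by the deductible. Traveler pays $849; OOP now $2272.
Bill 3, $9187: $328 finishes the deductible; $8859 goes to coinsurance; coinsurance $8859 × 50% = $4429.50. Together that's $328 + $4429.50 = $4757.50. OOP would hit $7029.50 > $6700, so the cap limits the traveler to $6700 − $2272 = $4428.

$4428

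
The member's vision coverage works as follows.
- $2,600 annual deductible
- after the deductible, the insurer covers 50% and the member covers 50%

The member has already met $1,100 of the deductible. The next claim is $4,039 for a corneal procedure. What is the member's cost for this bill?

Remaining deductible: $2,600 − $1,100 = $1,500.
The remaining $2,539 (= $4,039 − $1,500) moves to coinsurance.
Coinsurance: $2,539 × 50% = $1,269.50.
That puts the member's cost at $1,500 + $1,269.50 = $2,769.50.

$2,769.50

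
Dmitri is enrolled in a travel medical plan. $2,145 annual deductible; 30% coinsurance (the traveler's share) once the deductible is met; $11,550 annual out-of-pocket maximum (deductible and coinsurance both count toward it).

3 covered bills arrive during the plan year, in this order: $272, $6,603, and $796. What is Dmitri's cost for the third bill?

$238.80

Bill 1, $272: fully absorbed by the deductible. Traveler pays $272; OOP now $272.
Bill 2, $6,603: $1,873 finishes the deductible; $4,730 goes to coinsurance; coinsurance $4,730 × 30% = $1,419. Traveler pays $3,292; OOP now $3,564.
Bill 3, $796: deductible met; 30% of $796 = $238.80. Traveler owes $238.80 (running OOP $3,802.80).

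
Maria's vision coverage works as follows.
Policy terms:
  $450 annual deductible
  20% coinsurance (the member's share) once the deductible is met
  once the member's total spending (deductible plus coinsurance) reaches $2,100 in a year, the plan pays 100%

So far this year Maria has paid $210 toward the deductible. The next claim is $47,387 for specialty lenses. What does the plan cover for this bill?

$210 of the $450 deductible is already met, leaving $240.
That leaves $47,387 − $240 = $47,147 for coinsurance.
20% of $47,147 = $9,429.40 falls to the member.
So the member owes $240 + $9,429.40 = $9,669.40 before any cap.
Adding $9,669.40 to the $210 already spent would give $9,879.40, which exceeds the $2,100 cap; the member pays just $2,100 − $210 = $1,890.
The plan picks up $47,387 − $1,890 = $45,497.

$45,497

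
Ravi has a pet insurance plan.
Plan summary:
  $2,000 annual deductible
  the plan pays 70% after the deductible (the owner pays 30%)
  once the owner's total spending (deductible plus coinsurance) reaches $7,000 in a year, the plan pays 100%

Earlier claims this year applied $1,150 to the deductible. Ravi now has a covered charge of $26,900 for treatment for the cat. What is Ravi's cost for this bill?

Deductible still to meet: $2,000 − $1,150 = $850.
The remaining $26,050 (= $26,900 − $850) moves to coinsurance.
Owner's 30% share of $26,050 is $7,815.
So the owner owes $850 + $7,815 = $8,665 before any cap.
That would bring total out-of-pocket to $9,815, past the $7,000 cap. The owner is capped at $7,000 − $1,150 = $5,850 on this claim.

$5,850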